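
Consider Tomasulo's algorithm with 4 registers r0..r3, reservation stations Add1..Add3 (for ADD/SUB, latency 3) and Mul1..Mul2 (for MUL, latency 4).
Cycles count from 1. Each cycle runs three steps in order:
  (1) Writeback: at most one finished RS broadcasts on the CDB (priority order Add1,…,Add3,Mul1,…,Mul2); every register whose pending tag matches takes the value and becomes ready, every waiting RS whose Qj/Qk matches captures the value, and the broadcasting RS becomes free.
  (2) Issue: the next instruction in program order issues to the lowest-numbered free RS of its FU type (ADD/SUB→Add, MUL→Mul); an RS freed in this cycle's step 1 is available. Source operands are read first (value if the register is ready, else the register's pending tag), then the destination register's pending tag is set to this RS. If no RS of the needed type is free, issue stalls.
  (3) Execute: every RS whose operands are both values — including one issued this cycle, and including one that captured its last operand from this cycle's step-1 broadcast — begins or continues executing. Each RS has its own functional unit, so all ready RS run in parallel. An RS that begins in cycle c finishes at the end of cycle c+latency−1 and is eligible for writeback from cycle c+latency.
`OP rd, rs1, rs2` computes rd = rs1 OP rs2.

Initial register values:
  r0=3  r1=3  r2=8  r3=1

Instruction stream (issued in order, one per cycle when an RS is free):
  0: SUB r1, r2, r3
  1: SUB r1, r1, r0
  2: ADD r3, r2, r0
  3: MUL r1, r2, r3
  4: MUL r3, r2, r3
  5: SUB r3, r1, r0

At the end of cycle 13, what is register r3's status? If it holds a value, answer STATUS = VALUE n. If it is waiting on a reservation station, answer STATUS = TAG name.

c1: issue SUB r1<-Add1 | r0:3,r1:Add1,r2:8,r3:1
c2: issue SUB r1<-Add2 | r0:3,r1:Add2,r2:8,r3:1
c3: issue ADD r3<-Add3 | r0:3,r1:Add2,r2:8,r3:Add3
c4: CDB Add1=7; issue MUL r1<-Mul1 | r0:3,r1:Mul1,r2:8,r3:Add3
c5: issue MUL r3<-Mul2 | r0:3,r1:Mul1,r2:8,r3:Mul2
c6: CDB Add3=11; issue SUB r3<-Add1 | r0:3,r1:Mul1,r2:8,r3:Add1
c7: CDB Add2=4 | r0:3,r1:Mul1,r2:8,r3:Add1
c8: - | r0:3,r1:Mul1,r2:8,r3:Add1
c9: - | r0:3,r1:Mul1,r2:8,r3:Add1
c10: CDB Mul1=88 | r0:3,r1:88,r2:8,r3:Add1
c11: CDB Mul2=88 | r0:3,r1:88,r2:8,r3:Add1
c12: - | r0:3,r1:88,r2:8,r3:Add1
c13: CDB Add1=85 | r0:3,r1:88,r2:8,r3:85

STATUS = VALUE 85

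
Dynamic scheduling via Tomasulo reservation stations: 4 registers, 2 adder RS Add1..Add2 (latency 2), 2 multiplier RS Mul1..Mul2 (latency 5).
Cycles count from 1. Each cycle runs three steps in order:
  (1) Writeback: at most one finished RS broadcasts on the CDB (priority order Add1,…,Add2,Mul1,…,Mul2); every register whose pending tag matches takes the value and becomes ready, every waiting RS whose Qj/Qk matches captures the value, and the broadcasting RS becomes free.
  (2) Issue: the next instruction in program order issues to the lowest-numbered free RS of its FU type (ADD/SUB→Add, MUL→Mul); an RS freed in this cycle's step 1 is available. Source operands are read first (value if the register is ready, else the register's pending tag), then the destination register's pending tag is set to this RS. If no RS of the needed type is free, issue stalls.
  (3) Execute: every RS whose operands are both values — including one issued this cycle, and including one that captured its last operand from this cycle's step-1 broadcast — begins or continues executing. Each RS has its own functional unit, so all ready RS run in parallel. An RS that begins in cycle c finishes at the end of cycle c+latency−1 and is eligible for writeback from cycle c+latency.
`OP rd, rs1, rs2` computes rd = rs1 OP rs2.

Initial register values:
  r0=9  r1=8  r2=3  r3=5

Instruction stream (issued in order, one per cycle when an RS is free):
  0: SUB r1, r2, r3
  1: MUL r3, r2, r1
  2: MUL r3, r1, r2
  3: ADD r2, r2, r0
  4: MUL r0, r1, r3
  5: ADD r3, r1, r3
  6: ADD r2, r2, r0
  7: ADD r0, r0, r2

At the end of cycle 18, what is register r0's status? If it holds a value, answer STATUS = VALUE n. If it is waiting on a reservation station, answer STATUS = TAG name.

c1: issue SUB r1<-Add1 | r0:9,r1:Add1,r2:3,r3:5
c2: issue MUL r3<-Mul1 | r0:9,r1:Add1,r2:3,r3:Mul1
c3: CDB Add1=-2; issue MUL r3<-Mul2 | r0:9,r1:-2,r2:3,r3:Mul2
c4: issue ADD r2<-Add1 | r0:9,r1:-2,r2:Add1,r3:Mul2
c5: stall | r0:9,r1:-2,r2:Add1,r3:Mul2
c6: CDB Add1=12; stall | r0:9,r1:-2,r2:12,r3:Mul2
c7: stall | r0:9,r1:-2,r2:12,r3:Mul2
c8: CDB Mul1=-6; issue MUL r0<-Mul1 | r0:Mul1,r1:-2,r2:12,r3:Mul2
c9: CDB Mul2=-6; issue ADD r3<-Add1 | r0:Mul1,r1:-2,r2:12,r3:Add1
c10: issue ADD r2<-Add2 | r0:Mul1,r1:-2,r2:Add2,r3:Add1
c11: CDB Add1=-8; issue ADD r0<-Add1 | r0:Add1,r1:-2,r2:Add2,r3:-8
c12: - | r0:Add1,r1:-2,r2:Add2,r3:-8
c13: - | r0:Add1,r1:-2,r2:Add2,r3:-8
c14: CDB Mul1=12 | r0:Add1,r1:-2,r2:Add2,r3:-8
c15: - | r0:Add1,r1:-2,r2:Add2,r3:-8
c16: CDB Add2=24 | r0:Add1,r1:-2,r2:24,r3:-8
c17: - | r0:Add1,r1:-2,r2:24,r3:-8
c18: CDB Add1=36 | r0:36,r1:-2,r2:24,r3:-8

STATUS = VALUE 36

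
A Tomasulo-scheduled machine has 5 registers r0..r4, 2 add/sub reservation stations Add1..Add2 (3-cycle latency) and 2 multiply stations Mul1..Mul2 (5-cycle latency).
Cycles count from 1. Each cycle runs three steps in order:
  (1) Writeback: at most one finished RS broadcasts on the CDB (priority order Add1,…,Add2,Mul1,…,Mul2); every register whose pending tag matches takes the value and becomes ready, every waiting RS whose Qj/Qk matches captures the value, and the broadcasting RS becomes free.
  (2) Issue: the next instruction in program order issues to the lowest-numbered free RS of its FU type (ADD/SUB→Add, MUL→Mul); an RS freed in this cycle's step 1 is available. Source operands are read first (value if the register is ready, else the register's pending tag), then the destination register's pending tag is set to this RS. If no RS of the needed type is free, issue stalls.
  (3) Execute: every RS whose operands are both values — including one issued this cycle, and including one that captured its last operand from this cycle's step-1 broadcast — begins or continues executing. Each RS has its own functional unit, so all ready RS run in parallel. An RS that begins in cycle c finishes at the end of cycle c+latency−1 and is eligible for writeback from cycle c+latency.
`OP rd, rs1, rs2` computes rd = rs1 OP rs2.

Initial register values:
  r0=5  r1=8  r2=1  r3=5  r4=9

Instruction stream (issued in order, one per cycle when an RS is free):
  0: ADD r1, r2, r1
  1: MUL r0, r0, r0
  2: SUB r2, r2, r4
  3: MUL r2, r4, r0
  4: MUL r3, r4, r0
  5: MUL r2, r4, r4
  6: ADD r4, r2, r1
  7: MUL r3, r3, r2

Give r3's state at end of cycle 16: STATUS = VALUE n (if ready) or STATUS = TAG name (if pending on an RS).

STATUS = TAG Mul2

  c1: issue ADD r1<-Add1  regs: r0:5,r1:Add1,r2:1,r3:5,r4:9
  c2: issue MUL r0<-Mul1  regs: r0:Mul1,r1:Add1,r2:1,r3:5,r4:9
  c3: issue SUB r2<-Add2  regs: r0:Mul1,r1:Add1,r2:Add2,r3:5,r4:9
  c4: CDB Add1=9; issue MUL r2<-Mul2  regs: r0:Mul1,r1:9,r2:Mul2,r3:5,r4:9
  c5: stall  regs: r0:Mul1,r1:9,r2:Mul2,r3:5,r4:9
  c6: CDB Add2=-8; stall  regs: r0:Mul1,r1:9,r2:Mul2,r3:5,r4:9
  c7: CDB Mul1=25; issue MUL r3<-Mul1  regs: r0:25,r1:9,r2:Mul2,r3:Mul1,r4:9
  c8: stall  regs: r0:25,r1:9,r2:Mul2,r3:Mul1,r4:9
  c9: stall  regs: r0:25,r1:9,r2:Mul2,r3:Mul1,r4:9
  c10: stall  regs: r0:25,r1:9,r2:Mul2,r3:Mul1,r4:9
  c11: stall  regs: r0:25,r1:9,r2:Mul2,r3:Mul1,r4:9
  c12: CDB Mul1=225; issue MUL r2<-Mul1  regs: r0:25,r1:9,r2:Mul1,r3:225,r4:9
  c13: CDB Mul2=225; issue ADD r4<-Add1  regs: r0:25,r1:9,r2:Mul1,r3:225,r4:Add1
  c14: issue MUL r3<-Mul2  regs: r0:25,r1:9,r2:Mul1,r3:Mul2,r4:Add1
  c15: -  regs: r0:25,r1:9,r2:Mul1,r3:Mul2,r4:Add1
  c16: -  regs: r0:25,r1:9,r2:Mul1,r3:Mul2,r4:Add1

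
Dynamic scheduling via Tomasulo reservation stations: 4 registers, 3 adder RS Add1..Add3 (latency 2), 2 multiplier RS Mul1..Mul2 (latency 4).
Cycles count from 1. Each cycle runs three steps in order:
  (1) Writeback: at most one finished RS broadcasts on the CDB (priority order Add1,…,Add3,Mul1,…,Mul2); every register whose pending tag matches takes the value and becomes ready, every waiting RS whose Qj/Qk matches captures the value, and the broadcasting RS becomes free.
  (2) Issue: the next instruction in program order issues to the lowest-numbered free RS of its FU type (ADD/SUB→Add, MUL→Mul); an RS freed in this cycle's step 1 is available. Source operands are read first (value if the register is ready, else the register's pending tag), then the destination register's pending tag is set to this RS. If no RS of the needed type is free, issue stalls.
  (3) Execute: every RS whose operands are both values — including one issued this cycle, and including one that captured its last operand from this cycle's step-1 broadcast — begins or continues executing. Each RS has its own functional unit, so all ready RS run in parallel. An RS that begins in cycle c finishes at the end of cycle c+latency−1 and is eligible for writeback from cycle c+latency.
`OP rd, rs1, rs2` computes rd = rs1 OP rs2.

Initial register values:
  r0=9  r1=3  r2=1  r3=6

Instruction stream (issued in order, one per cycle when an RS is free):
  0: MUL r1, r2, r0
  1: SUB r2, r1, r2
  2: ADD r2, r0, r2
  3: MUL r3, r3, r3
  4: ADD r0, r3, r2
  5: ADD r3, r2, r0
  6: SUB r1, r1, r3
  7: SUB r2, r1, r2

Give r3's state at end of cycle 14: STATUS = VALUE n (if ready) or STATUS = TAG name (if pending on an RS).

cycle 1: issue MUL r1<-Mul1 // r0:9,r1:Mul1,r2:1,r3:6
cycle 2: issue SUB r2<-Add1 // r0:9,r1:Mul1,r2:Add1,r3:6
cycle 3: issue ADD r2<-Add2 // r0:9,r1:Mul1,r2:Add2,r3:6
cycle 4: issue MUL r3<-Mul2 // r0:9,r1:Mul1,r2:Add2,r3:Mul2
cycle 5: CDB Mul1=9; issue ADD r0<-Add3 // r0:Add3,r1:9,r2:Add2,r3:Mul2
cycle 6: stall // r0:Add3,r1:9,r2:Add2,r3:Mul2
cycle 7: CDB Add1=8; issue ADD r3<-Add1 // r0:Add3,r1:9,r2:Add2,r3:Add1
cycle 8: CDB Mul2=36; stall // r0:Add3,r1:9,r2:Add2,r3:Add1
cycle 9: CDB Add2=17; issue SUB r1<-Add2 // r0:Add3,r1:Add2,r2:17,r3:Add1
cycle 10: stall // r0:Add3,r1:Add2,r2:17,r3:Add1
cycle 11: CDB Add3=53; issue SUB r2<-Add3 // r0:53,r1:Add2,r2:Add3,r3:Add1
cycle 12: - // r0:53,r1:Add2,r2:Add3,r3:Add1
cycle 13: CDB Add1=70 // r0:53,r1:Add2,r2:Add3,r3:70
cycle 14: - // r0:53,r1:Add2,r2:Add3,r3:70

STATUS = VALUE 70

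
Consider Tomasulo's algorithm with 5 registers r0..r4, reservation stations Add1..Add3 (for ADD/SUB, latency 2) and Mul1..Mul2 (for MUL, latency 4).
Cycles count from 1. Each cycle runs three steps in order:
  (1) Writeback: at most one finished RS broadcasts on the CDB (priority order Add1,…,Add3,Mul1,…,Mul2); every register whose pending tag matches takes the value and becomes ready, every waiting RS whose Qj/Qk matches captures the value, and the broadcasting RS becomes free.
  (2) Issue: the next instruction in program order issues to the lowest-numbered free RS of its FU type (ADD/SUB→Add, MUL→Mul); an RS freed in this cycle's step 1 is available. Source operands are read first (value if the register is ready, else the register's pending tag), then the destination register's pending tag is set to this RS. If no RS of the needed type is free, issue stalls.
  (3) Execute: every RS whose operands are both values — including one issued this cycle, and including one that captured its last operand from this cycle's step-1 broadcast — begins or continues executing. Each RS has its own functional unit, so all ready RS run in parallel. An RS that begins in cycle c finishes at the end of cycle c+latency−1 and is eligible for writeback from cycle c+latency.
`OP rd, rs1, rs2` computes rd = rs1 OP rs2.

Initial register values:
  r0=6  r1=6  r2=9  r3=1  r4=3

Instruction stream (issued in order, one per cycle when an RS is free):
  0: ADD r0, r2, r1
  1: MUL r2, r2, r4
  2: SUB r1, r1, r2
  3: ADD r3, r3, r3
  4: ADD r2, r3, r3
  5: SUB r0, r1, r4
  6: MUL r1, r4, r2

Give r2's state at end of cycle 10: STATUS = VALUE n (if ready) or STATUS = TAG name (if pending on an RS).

  c1: issue ADD r0<-Add1  regs: r0:Add1,r1:6,r2:9,r3:1,r4:3
  c2: issue MUL r2<-Mul1  regs: r0:Add1,r1:6,r2:Mul1,r3:1,r4:3
  c3: CDB Add1=15; issue SUB r1<-Add1  regs: r0:15,r1:Add1,r2:Mul1,r3:1,r4:3
  c4: issue ADD r3<-Add2  regs: r0:15,r1:Add1,r2:Mul1,r3:Add2,r4:3
  c5: issue ADD r2<-Add3  regs: r0:15,r1:Add1,r2:Add3,r3:Add2,r4:3
  c6: CDB Add2=2; issue SUB r0<-Add2  regs: r0:Add2,r1:Add1,r2:Add3,r3:2,r4:3
  c7: CDB Mul1=27; issue MUL r1<-Mul1  regs: r0:Add2,r1:Mul1,r2:Add3,r3:2,r4:3
  c8: CDB Add3=4  regs: r0:Add2,r1:Mul1,r2:4,r3:2,r4:3
  c9: CDB Add1=-21  regs: r0:Add2,r1:Mul1,r2:4,r3:2,r4:3
  c10: -  regs: r0:Add2,r1:Mul1,r2:4,r3:2,r4:3

STATUS = VALUE 4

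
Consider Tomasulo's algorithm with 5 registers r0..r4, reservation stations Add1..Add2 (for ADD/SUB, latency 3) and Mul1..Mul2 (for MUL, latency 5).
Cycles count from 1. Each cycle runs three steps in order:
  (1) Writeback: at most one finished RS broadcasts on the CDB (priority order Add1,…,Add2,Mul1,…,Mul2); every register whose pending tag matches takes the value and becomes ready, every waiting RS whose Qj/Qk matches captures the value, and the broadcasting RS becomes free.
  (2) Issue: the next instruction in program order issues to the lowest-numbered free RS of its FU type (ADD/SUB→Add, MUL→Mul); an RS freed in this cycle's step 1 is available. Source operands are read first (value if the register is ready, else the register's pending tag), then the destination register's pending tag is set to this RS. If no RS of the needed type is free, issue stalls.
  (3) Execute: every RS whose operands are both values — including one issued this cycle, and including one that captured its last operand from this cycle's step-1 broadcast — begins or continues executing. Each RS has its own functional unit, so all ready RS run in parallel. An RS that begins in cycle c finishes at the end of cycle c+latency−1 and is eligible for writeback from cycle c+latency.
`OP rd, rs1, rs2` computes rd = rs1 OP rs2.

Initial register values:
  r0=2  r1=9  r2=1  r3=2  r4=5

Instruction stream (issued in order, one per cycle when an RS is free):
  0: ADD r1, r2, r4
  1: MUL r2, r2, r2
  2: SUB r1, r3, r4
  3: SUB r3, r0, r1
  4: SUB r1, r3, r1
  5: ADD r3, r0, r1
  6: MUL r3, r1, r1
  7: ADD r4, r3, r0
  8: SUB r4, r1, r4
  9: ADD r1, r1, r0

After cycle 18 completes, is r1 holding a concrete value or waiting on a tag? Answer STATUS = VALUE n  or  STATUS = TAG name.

STATUS = VALUE 8

c1: issue ADD r1<-Add1 | r0:2,r1:Add1,r2:1,r3:2,r4:5
c2: issue MUL r2<-Mul1 | r0:2,r1:Add1,r2:Mul1,r3:2,r4:5
c3: issue SUB r1<-Add2 | r0:2,r1:Add2,r2:Mul1,r3:2,r4:5
c4: CDB Add1=6; issue SUB r3<-Add1 | r0:2,r1:Add2,r2:Mul1,r3:Add1,r4:5
c5: stall | r0:2,r1:Add2,r2:Mul1,r3:Add1,r4:5
c6: CDB Add2=-3; issue SUB r1<-Add2 | r0:2,r1:Add2,r2:Mul1,r3:Add1,r4:5
c7: CDB Mul1=1; stall | r0:2,r1:Add2,r2:1,r3:Add1,r4:5
c8: stall | r0:2,r1:Add2,r2:1,r3:Add1,r4:5
c9: CDB Add1=5; issue ADD r3<-Add1 | r0:2,r1:Add2,r2:1,r3:Add1,r4:5
c10: issue MUL r3<-Mul1 | r0:2,r1:Add2,r2:1,r3:Mul1,r4:5
c11: stall | r0:2,r1:Add2,r2:1,r3:Mul1,r4:5
c12: CDB Add2=8; issue ADD r4<-Add2 | r0:2,r1:8,r2:1,r3:Mul1,r4:Add2
c13: stall | r0:2,r1:8,r2:1,r3:Mul1,r4:Add2
c14: stall | r0:2,r1:8,r2:1,r3:Mul1,r4:Add2
c15: CDB Add1=10; issue SUB r4<-Add1 | r0:2,r1:8,r2:1,r3:Mul1,r4:Add1
c16: stall | r0:2,r1:8,r2:1,r3:Mul1,r4:Add1
c17: CDB Mul1=64; stall | r0:2,r1:8,r2:1,r3:64,r4:Add1
c18: stall | r0:2,r1:8,r2:1,r3:64,r4:Add1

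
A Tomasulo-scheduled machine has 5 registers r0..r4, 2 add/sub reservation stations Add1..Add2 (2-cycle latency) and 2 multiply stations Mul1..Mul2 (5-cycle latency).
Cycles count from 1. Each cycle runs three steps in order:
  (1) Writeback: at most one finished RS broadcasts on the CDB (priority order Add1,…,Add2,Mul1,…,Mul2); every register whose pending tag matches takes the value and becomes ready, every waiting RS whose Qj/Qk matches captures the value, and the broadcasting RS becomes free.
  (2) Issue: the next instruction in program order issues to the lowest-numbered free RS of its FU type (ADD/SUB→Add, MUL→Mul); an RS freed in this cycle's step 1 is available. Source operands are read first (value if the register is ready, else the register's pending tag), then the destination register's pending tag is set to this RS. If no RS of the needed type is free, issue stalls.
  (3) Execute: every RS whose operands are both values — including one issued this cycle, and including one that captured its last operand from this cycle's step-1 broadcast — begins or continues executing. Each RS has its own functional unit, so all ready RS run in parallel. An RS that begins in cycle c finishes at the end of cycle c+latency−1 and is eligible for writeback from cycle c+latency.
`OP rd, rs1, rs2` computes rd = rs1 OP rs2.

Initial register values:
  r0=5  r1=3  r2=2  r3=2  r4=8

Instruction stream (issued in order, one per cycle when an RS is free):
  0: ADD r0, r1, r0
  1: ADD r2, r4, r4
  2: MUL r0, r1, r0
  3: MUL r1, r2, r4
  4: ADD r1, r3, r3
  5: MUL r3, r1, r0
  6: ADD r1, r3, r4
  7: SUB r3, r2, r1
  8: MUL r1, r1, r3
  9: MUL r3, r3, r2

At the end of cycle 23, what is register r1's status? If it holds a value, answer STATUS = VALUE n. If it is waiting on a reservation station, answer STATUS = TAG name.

c1: issue ADD r0<-Add1 | r0:Add1,r1:3,r2:2,r3:2,r4:8
c2: issue ADD r2<-Add2 | r0:Add1,r1:3,r2:Add2,r3:2,r4:8
c3: CDB Add1=8; issue MUL r0<-Mul1 | r0:Mul1,r1:3,r2:Add2,r3:2,r4:8
c4: CDB Add2=16; issue MUL r1<-Mul2 | r0:Mul1,r1:Mul2,r2:16,r3:2,r4:8
c5: issue ADD r1<-Add1 | r0:Mul1,r1:Add1,r2:16,r3:2,r4:8
c6: stall | r0:Mul1,r1:Add1,r2:16,r3:2,r4:8
c7: CDB Add1=4; stall | r0:Mul1,r1:4,r2:16,r3:2,r4:8
c8: CDB Mul1=24; issue MUL r3<-Mul1 | r0:24,r1:4,r2:16,r3:Mul1,r4:8
c9: CDB Mul2=128; issue ADD r1<-Add1 | r0:24,r1:Add1,r2:16,r3:Mul1,r4:8
c10: issue SUB r3<-Add2 | r0:24,r1:Add1,r2:16,r3:Add2,r4:8
c11: issue MUL r1<-Mul2 | r0:24,r1:Mul2,r2:16,r3:Add2,r4:8
c12: stall | r0:24,r1:Mul2,r2:16,r3:Add2,r4:8
c13: CDB Mul1=96; issue MUL r3<-Mul1 | r0:24,r1:Mul2,r2:16,r3:Mul1,r4:8
c14: - | r0:24,r1:Mul2,r2:16,r3:Mul1,r4:8
c15: CDB Add1=104 | r0:24,r1:Mul2,r2:16,r3:Mul1,r4:8
c16: - | r0:24,r1:Mul2,r2:16,r3:Mul1,r4:8
c17: CDB Add2=-88 | r0:24,r1:Mul2,r2:16,r3:Mul1,r4:8
c18: - | r0:24,r1:Mul2,r2:16,r3:Mul1,r4:8
c19: - | r0:24,r1:Mul2,r2:16,r3:Mul1,r4:8
c20: - | r0:24,r1:Mul2,r2:16,r3:Mul1,r4:8
c21: - | r0:24,r1:Mul2,r2:16,r3:Mul1,r4:8
c22: CDB Mul1=-1408 | r0:24,r1:Mul2,r2:16,r3:-1408,r4:8
c23: CDB Mul2=-9152 | r0:24,r1:-9152,r2:16,r3:-1408,r4:8

STATUS = VALUE -9152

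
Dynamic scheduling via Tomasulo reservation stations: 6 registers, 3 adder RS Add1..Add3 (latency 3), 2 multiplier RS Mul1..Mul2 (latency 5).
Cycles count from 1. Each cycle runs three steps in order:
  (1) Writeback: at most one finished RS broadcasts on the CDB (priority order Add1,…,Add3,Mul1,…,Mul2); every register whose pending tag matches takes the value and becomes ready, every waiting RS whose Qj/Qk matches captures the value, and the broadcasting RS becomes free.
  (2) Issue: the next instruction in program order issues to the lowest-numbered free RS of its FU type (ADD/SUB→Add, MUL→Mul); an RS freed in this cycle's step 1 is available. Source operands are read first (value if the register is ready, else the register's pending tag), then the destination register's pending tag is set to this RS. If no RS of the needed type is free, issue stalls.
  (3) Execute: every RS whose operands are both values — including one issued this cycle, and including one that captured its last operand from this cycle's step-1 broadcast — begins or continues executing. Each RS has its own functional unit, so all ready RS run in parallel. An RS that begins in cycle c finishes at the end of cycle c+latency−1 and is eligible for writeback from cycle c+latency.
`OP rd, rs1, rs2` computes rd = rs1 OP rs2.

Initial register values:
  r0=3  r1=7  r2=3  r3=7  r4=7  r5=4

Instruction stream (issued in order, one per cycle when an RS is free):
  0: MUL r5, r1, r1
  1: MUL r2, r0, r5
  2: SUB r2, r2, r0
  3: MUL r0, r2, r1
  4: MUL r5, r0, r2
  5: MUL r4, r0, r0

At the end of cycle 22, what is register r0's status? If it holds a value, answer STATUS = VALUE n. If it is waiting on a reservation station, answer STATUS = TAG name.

STATUS = VALUE 1008

c1: issue MUL r5<-Mul1 | r0:3,r1:7,r2:3,r3:7,r4:7,r5:Mul1
c2: issue MUL r2<-Mul2 | r0:3,r1:7,r2:Mul2,r3:7,r4:7,r5:Mul1
c3: issue SUB r2<-Add1 | r0:3,r1:7,r2:Add1,r3:7,r4:7,r5:Mul1
c4: stall | r0:3,r1:7,r2:Add1,r3:7,r4:7,r5:Mul1
c5: stall | r0:3,r1:7,r2:Add1,r3:7,r4:7,r5:Mul1
c6: CDB Mul1=49; issue MUL r0<-Mul1 | r0:Mul1,r1:7,r2:Add1,r3:7,r4:7,r5:49
c7: stall | r0:Mul1,r1:7,r2:Add1,r3:7,r4:7,r5:49
c8: stall | r0:Mul1,r1:7,r2:Add1,r3:7,r4:7,r5:49
c9: stall | r0:Mul1,r1:7,r2:Add1,r3:7,r4:7,r5:49
c10: stall | r0:Mul1,r1:7,r2:Add1,r3:7,r4:7,r5:49
c11: CDB Mul2=147; issue MUL r5<-Mul2 | r0:Mul1,r1:7,r2:Add1,r3:7,r4:7,r5:Mul2
c12: stall | r0:Mul1,r1:7,r2:Add1,r3:7,r4:7,r5:Mul2
c13: stall | r0:Mul1,r1:7,r2:Add1,r3:7,r4:7,r5:Mul2
c14: CDB Add1=144; stall | r0:Mul1,r1:7,r2:144,r3:7,r4:7,r5:Mul2
c15: stall | r0:Mul1,r1:7,r2:144,r3:7,r4:7,r5:Mul2
c16: stall | r0:Mul1,r1:7,r2:144,r3:7,r4:7,r5:Mul2
c17: stall | r0:Mul1,r1:7,r2:144,r3:7,r4:7,r5:Mul2
c18: stall | r0:Mul1,r1:7,r2:144,r3:7,r4:7,r5:Mul2
c19: CDB Mul1=1008; issue MUL r4<-Mul1 | r0:1008,r1:7,r2:144,r3:7,r4:Mul1,r5:Mul2
c20: - | r0:1008,r1:7,r2:144,r3:7,r4:Mul1,r5:Mul2
c21: - | r0:1008,r1:7,r2:144,r3:7,r4:Mul1,r5:Mul2
c22: - | r0:1008,r1:7,r2:144,r3:7,r4:Mul1,r5:Mul2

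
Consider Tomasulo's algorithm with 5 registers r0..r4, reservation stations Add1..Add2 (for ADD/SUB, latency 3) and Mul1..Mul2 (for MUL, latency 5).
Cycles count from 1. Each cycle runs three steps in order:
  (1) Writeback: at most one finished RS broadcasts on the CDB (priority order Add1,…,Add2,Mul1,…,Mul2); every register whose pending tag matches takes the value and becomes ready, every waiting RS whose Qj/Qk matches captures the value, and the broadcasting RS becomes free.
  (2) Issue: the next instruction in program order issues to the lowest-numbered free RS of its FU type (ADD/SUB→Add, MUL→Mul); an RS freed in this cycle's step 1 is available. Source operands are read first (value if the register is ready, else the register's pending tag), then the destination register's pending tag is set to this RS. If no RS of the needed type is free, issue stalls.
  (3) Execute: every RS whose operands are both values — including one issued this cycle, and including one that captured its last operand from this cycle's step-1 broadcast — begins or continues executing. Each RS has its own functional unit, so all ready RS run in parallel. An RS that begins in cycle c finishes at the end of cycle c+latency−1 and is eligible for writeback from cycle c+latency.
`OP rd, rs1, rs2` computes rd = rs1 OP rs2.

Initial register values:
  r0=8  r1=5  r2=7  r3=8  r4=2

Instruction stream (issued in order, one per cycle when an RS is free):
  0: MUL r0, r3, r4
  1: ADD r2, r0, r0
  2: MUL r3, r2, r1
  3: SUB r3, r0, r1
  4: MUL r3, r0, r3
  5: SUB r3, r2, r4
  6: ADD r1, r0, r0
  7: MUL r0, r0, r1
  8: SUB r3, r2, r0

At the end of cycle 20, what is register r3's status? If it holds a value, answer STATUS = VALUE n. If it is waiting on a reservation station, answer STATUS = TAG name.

STATUS = TAG Add1

cycle 1: issue MUL r0<-Mul1 // r0:Mul1,r1:5,r2:7,r3:8,r4:2
cycle 2: issue ADD r2<-Add1 // r0:Mul1,r1:5,r2:Add1,r3:8,r4:2
cycle 3: issue MUL r3<-Mul2 // r0:Mul1,r1:5,r2:Add1,r3:Mul2,r4:2
cycle 4: issue SUB r3<-Add2 // r0:Mul1,r1:5,r2:Add1,r3:Add2,r4:2
cycle 5: stall // r0:Mul1,r1:5,r2:Add1,r3:Add2,r4:2
cycle 6: CDB Mul1=16; issue MUL r3<-Mul1 // r0:16,r1:5,r2:Add1,r3:Mul1,r4:2
cycle 7: stall // r0:16,r1:5,r2:Add1,r3:Mul1,r4:2
cycle 8: stall // r0:16,r1:5,r2:Add1,r3:Mul1,r4:2
cycle 9: CDB Add1=32; issue SUB r3<-Add1 // r0:16,r1:5,r2:32,r3:Add1,r4:2
cycle 10: CDB Add2=11; issue ADD r1<-Add2 // r0:16,r1:Add2,r2:32,r3:Add1,r4:2
cycle 11: stall // r0:16,r1:Add2,r2:32,r3:Add1,r4:2
cycle 12: CDB Add1=30; stall // r0:16,r1:Add2,r2:32,r3:30,r4:2
cycle 13: CDB Add2=32; stall // r0:16,r1:32,r2:32,r3:30,r4:2
cycle 14: CDB Mul2=160; issue MUL r0<-Mul2 // r0:Mul2,r1:32,r2:32,r3:30,r4:2
cycle 15: CDB Mul1=176; issue SUB r3<-Add1 // r0:Mul2,r1:32,r2:32,r3:Add1,r4:2
cycle 16: - // r0:Mul2,r1:32,r2:32,r3:Add1,r4:2
cycle 17: - // r0:Mul2,r1:32,r2:32,r3:Add1,r4:2
cycle 18: - // r0:Mul2,r1:32,r2:32,r3:Add1,r4:2
cycle 19: CDB Mul2=512 // r0:512,r1:32,r2:32,r3:Add1,r4:2
cycle 20: - // r0:512,r1:32,r2:32,r3:Add1,r4:2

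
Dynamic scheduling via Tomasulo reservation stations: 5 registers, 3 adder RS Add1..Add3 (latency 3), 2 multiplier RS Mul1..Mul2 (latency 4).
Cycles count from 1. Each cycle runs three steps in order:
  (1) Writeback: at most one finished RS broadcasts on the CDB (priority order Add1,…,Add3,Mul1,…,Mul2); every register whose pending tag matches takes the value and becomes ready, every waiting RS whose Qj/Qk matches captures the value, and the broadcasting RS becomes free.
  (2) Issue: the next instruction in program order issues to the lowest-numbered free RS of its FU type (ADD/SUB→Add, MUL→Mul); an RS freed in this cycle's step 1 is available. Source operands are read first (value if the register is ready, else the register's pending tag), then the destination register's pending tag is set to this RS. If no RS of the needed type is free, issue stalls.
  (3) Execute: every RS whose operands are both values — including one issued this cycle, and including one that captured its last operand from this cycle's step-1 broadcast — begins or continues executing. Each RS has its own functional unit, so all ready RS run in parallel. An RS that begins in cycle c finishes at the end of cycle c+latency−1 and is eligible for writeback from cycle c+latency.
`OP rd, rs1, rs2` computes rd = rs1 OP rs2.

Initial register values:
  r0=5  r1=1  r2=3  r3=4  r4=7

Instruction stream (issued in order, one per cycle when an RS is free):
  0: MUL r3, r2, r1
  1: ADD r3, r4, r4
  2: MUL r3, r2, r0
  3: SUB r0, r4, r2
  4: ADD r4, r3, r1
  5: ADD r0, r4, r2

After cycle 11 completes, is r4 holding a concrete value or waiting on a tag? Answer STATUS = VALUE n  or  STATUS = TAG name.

  c1: issue MUL r3<-Mul1  regs: r0:5,r1:1,r2:3,r3:Mul1,r4:7
  c2: issue ADD r3<-Add1  regs: r0:5,r1:1,r2:3,r3:Add1,r4:7
  c3: issue MUL r3<-Mul2  regs: r0:5,r1:1,r2:3,r3:Mul2,r4:7
  c4: issue SUB r0<-Add2  regs: r0:Add2,r1:1,r2:3,r3:Mul2,r4:7
  c5: CDB Add1=14; issue ADD r4<-Add1  regs: r0:Add2,r1:1,r2:3,r3:Mul2,r4:Add1
  c6: CDB Mul1=3; issue ADD r0<-Add3  regs: r0:Add3,r1:1,r2:3,r3:Mul2,r4:Add1
  c7: CDB Add2=4  regs: r0:Add3,r1:1,r2:3,r3:Mul2,r4:Add1
  c8: CDB Mul2=15  regs: r0:Add3,r1:1,r2:3,r3:15,r4:Add1
  c9: -  regs: r0:Add3,r1:1,r2:3,r3:15,r4:Add1
  c10: -  regs: r0:Add3,r1:1,r2:3,r3:15,r4:Add1
  c11: CDB Add1=16  regs: r0:Add3,r1:1,r2:3,r3:15,r4:16

STATUS = VALUE 16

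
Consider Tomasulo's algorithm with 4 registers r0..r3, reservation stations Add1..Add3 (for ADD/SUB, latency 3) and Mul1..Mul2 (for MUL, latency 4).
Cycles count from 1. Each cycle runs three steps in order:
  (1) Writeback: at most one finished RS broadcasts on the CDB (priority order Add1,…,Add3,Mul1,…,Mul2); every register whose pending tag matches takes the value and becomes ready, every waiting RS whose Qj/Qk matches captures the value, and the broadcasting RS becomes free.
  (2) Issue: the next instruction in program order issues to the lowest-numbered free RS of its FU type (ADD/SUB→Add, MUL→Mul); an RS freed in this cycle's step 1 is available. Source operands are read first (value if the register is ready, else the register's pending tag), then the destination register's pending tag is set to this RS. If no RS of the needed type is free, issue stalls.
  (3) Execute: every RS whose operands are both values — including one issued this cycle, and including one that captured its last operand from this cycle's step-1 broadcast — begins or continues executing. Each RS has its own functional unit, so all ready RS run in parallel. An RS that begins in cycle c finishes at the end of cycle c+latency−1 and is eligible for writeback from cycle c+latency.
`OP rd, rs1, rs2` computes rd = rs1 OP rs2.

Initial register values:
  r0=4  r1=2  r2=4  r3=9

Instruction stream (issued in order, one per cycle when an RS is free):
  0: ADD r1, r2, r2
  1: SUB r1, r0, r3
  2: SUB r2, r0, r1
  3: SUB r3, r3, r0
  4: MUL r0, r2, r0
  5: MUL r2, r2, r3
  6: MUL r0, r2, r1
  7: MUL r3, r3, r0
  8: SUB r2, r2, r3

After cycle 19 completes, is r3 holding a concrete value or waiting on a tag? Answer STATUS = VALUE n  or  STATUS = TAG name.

STATUS = TAG Mul2

c1: issue ADD r1<-Add1 | r0:4,r1:Add1,r2:4,r3:9
c2: issue SUB r1<-Add2 | r0:4,r1:Add2,r2:4,r3:9
c3: issue SUB r2<-Add3 | r0:4,r1:Add2,r2:Add3,r3:9
c4: CDB Add1=8; issue SUB r3<-Add1 | r0:4,r1:Add2,r2:Add3,r3:Add1
c5: CDB Add2=-5; issue MUL r0<-Mul1 | r0:Mul1,r1:-5,r2:Add3,r3:Add1
c6: issue MUL r2<-Mul2 | r0:Mul1,r1:-5,r2:Mul2,r3:Add1
c7: CDB Add1=5; stall | r0:Mul1,r1:-5,r2:Mul2,r3:5
c8: CDB Add3=9; stall | r0:Mul1,r1:-5,r2:Mul2,r3:5
c9: stall | r0:Mul1,r1:-5,r2:Mul2,r3:5
c10: stall | r0:Mul1,r1:-5,r2:Mul2,r3:5
c11: stall | r0:Mul1,r1:-5,r2:Mul2,r3:5
c12: CDB Mul1=36; issue MUL r0<-Mul1 | r0:Mul1,r1:-5,r2:Mul2,r3:5
c13: CDB Mul2=45; issue MUL r3<-Mul2 | r0:Mul1,r1:-5,r2:45,r3:Mul2
c14: issue SUB r2<-Add1 | r0:Mul1,r1:-5,r2:Add1,r3:Mul2
c15: - | r0:Mul1,r1:-5,r2:Add1,r3:Mul2
c16: - | r0:Mul1,r1:-5,r2:Add1,r3:Mul2
c17: CDB Mul1=-225 | r0:-225,r1:-5,r2:Add1,r3:Mul2
c18: - | r0:-225,r1:-5,r2:Add1,r3:Mul2
c19: - | r0:-225,r1:-5,r2:Add1,r3:Mul2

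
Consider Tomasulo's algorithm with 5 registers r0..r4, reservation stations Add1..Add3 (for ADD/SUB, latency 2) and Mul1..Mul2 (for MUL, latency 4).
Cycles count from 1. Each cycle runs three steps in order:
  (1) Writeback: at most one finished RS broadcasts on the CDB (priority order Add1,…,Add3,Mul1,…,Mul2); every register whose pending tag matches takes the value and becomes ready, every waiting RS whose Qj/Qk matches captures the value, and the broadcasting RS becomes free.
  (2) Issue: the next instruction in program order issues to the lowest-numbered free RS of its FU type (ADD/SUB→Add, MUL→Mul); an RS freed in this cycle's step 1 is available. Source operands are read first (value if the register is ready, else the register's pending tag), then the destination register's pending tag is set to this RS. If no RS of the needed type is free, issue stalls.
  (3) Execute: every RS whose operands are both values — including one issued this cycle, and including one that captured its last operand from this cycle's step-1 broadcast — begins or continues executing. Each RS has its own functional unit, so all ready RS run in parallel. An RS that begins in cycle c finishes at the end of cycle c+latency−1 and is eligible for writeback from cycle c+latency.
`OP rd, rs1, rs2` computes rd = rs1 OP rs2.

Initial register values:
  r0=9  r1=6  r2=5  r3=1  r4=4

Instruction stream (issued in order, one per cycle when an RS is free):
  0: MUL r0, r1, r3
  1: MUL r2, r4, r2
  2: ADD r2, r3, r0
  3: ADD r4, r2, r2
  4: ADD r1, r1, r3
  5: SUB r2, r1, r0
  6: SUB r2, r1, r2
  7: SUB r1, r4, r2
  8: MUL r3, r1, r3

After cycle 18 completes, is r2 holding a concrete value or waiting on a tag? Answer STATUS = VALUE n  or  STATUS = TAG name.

STATUS = VALUE 6

c1: issue MUL r0<-Mul1 | r0:Mul1,r1:6,r2:5,r3:1,r4:4
c2: issue MUL r2<-Mul2 | r0:Mul1,r1:6,r2:Mul2,r3:1,r4:4
c3: issue ADD r2<-Add1 | r0:Mul1,r1:6,r2:Add1,r3:1,r4:4
c4: issue ADD r4<-Add2 | r0:Mul1,r1:6,r2:Add1,r3:1,r4:Add2
c5: CDB Mul1=6; issue ADD r1<-Add3 | r0:6,r1:Add3,r2:Add1,r3:1,r4:Add2
c6: CDB Mul2=20; stall | r0:6,r1:Add3,r2:Add1,r3:1,r4:Add2
c7: CDB Add1=7; issue SUB r2<-Add1 | r0:6,r1:Add3,r2:Add1,r3:1,r4:Add2
c8: CDB Add3=7; issue SUB r2<-Add3 | r0:6,r1:7,r2:Add3,r3:1,r4:Add2
c9: CDB Add2=14; issue SUB r1<-Add2 | r0:6,r1:Add2,r2:Add3,r3:1,r4:14
c10: CDB Add1=1; issue MUL r3<-Mul1 | r0:6,r1:Add2,r2:Add3,r3:Mul1,r4:14
c11: - | r0:6,r1:Add2,r2:Add3,r3:Mul1,r4:14
c12: CDB Add3=6 | r0:6,r1:Add2,r2:6,r3:Mul1,r4:14
c13: - | r0:6,r1:Add2,r2:6,r3:Mul1,r4:14
c14: CDB Add2=8 | r0:6,r1:8,r2:6,r3:Mul1,r4:14
c15: - | r0:6,r1:8,r2:6,r3:Mul1,r4:14
c16: - | r0:6,r1:8,r2:6,r3:Mul1,r4:14
c17: - | r0:6,r1:8,r2:6,r3:Mul1,r4:14
c18: CDB Mul1=8 | r0:6,r1:8,r2:6,r3:8,r4:14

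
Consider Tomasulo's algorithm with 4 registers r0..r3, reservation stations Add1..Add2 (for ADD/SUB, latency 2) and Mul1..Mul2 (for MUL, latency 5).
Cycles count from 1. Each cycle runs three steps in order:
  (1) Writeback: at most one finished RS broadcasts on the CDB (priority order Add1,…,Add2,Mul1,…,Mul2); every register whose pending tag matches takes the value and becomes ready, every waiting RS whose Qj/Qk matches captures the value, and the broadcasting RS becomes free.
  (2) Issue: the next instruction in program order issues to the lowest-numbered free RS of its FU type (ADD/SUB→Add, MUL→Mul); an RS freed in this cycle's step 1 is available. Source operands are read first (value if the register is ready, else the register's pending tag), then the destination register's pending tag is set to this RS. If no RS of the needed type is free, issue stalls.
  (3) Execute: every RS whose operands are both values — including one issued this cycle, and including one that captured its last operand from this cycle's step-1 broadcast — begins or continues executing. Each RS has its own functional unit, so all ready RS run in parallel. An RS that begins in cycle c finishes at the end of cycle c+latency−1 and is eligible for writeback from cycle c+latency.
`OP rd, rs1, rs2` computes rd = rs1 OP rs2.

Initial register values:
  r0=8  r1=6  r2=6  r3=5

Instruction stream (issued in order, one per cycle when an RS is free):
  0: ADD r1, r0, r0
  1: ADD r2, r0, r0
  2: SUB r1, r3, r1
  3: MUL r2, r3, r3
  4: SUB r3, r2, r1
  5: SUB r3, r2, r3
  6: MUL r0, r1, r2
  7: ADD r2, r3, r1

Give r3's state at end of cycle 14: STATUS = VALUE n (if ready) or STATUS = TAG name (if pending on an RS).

STATUS = VALUE -11

  c1: issue ADD r1<-Add1  regs: r0:8,r1:Add1,r2:6,r3:5
  c2: issue ADD r2<-Add2  regs: r0:8,r1:Add1,r2:Add2,r3:5
  c3: CDB Add1=16; issue SUB r1<-Add1  regs: r0:8,r1:Add1,r2:Add2,r3:5
  c4: CDB Add2=16; issue MUL r2<-Mul1  regs: r0:8,r1:Add1,r2:Mul1,r3:5
  c5: CDB Add1=-11; issue SUB r3<-Add1  regs: r0:8,r1:-11,r2:Mul1,r3:Add1
  c6: issue SUB r3<-Add2  regs: r0:8,r1:-11,r2:Mul1,r3:Add2
  c7: issue MUL r0<-Mul2  regs: r0:Mul2,r1:-11,r2:Mul1,r3:Add2
  c8: stall  regs: r0:Mul2,r1:-11,r2:Mul1,r3:Add2
  c9: CDB Mul1=25; stall  regs: r0:Mul2,r1:-11,r2:25,r3:Add2
  c10: stall  regs: r0:Mul2,r1:-11,r2:25,r3:Add2
  c11: CDB Add1=36; issue ADD r2<-Add1  regs: r0:Mul2,r1:-11,r2:Add1,r3:Add2
  c12: -  regs: r0:Mul2,r1:-11,r2:Add1,r3:Add2
  c13: CDB Add2=-11  regs: r0:Mul2,r1:-11,r2:Add1,r3:-11
  c14: CDB Mul2=-275  regs: r0:-275,r1:-11,r2:Add1,r3:-11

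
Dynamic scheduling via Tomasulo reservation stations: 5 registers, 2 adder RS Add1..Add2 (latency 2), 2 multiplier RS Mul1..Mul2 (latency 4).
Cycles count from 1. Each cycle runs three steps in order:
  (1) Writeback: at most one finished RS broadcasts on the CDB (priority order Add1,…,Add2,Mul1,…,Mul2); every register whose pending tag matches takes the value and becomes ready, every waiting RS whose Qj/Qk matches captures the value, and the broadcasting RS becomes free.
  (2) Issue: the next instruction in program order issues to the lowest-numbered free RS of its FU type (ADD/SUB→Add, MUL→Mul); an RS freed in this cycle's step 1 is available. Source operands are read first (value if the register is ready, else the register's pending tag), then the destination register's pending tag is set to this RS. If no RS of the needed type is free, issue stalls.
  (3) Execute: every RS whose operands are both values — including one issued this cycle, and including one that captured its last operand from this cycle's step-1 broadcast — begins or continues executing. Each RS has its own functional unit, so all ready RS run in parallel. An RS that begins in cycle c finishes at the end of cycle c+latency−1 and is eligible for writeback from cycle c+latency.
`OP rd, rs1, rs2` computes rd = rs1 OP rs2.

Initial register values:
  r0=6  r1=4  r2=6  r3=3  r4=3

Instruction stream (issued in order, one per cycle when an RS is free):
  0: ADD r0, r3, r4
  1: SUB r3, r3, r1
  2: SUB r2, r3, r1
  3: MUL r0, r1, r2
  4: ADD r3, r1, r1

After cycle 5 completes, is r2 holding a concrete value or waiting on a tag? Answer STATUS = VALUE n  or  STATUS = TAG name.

STATUS = TAG Add1

  c1: issue ADD r0<-Add1  regs: r0:Add1,r1:4,r2:6,r3:3,r4:3
  c2: issue SUB r3<-Add2  regs: r0:Add1,r1:4,r2:6,r3:Add2,r4:3
  c3: CDB Add1=6; issue SUB r2<-Add1  regs: r0:6,r1:4,r2:Add1,r3:Add2,r4:3
  c4: CDB Add2=-1; issue MUL r0<-Mul1  regs: r0:Mul1,r1:4,r2:Add1,r3:-1,r4:3
  c5: issue ADD r3<-Add2  regs: r0:Mul1,r1:4,r2:Add1,r3:Add2,r4:3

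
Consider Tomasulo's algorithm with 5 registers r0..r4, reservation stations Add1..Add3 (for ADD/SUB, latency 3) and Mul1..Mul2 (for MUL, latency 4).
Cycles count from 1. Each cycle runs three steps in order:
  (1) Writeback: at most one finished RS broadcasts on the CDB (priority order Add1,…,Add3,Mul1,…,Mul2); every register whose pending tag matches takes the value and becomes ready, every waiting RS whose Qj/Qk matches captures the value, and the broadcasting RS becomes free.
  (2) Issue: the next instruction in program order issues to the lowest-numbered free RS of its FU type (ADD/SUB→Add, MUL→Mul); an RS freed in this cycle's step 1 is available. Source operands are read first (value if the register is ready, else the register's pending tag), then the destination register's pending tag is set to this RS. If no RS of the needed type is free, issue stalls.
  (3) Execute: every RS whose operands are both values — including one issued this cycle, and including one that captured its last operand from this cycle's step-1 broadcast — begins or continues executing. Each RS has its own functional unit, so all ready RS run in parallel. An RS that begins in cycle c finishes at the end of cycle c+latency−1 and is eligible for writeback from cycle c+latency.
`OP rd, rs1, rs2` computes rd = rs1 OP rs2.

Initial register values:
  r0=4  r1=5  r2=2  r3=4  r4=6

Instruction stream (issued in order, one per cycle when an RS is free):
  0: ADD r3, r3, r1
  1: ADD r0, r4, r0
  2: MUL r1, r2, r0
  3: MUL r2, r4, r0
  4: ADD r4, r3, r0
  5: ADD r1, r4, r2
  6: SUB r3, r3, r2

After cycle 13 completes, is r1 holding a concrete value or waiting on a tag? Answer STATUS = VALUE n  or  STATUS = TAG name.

STATUS = VALUE 79

cycle 1: issue ADD r3<-Add1 // r0:4,r1:5,r2:2,r3:Add1,r4:6
cycle 2: issue ADD r0<-Add2 // r0:Add2,r1:5,r2:2,r3:Add1,r4:6
cycle 3: issue MUL r1<-Mul1 // r0:Add2,r1:Mul1,r2:2,r3:Add1,r4:6
cycle 4: CDB Add1=9; issue MUL r2<-Mul2 // r0:Add2,r1:Mul1,r2:Mul2,r3:9,r4:6
cycle 5: CDB Add2=10; issue ADD r4<-Add1 // r0:10,r1:Mul1,r2:Mul2,r3:9,r4:Add1
cycle 6: issue ADD r1<-Add2 // r0:10,r1:Add2,r2:Mul2,r3:9,r4:Add1
cycle 7: issue SUB r3<-Add3 // r0:10,r1:Add2,r2:Mul2,r3:Add3,r4:Add1
cycle 8: CDB Add1=19 // r0:10,r1:Add2,r2:Mul2,r3:Add3,r4:19
cycle 9: CDB Mul1=20 // r0:10,r1:Add2,r2:Mul2,r3:Add3,r4:19
cycle 10: CDB Mul2=60 // r0:10,r1:Add2,r2:60,r3:Add3,r4:19
cycle 11: - // r0:10,r1:Add2,r2:60,r3:Add3,r4:19
cycle 12: - // r0:10,r1:Add2,r2:60,r3:Add3,r4:19
cycle 13: CDB Add2=79 // r0:10,r1:79,r2:60,r3:Add3,r4:19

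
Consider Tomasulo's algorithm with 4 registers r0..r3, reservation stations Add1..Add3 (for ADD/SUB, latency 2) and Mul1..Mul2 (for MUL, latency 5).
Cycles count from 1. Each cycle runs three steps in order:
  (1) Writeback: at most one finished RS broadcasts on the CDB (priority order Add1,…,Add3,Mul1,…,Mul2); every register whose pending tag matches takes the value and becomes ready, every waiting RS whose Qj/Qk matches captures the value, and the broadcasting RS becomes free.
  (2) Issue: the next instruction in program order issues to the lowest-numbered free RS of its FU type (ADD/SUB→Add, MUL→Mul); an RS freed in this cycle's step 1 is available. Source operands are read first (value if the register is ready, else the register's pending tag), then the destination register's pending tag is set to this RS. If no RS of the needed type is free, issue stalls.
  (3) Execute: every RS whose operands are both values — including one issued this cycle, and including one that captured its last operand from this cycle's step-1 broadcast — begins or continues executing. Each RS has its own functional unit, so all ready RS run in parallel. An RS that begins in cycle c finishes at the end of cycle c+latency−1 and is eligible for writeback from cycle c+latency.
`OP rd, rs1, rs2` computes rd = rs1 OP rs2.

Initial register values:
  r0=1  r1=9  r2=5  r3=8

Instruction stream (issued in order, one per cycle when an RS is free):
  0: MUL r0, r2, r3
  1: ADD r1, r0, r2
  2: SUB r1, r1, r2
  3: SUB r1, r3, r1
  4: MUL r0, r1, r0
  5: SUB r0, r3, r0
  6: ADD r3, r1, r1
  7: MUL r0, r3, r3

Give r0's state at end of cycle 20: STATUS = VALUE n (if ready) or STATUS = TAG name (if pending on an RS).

STATUS = VALUE 4096

c1: issue MUL r0<-Mul1 | r0:Mul1,r1:9,r2:5,r3:8
c2: issue ADD r1<-Add1 | r0:Mul1,r1:Add1,r2:5,r3:8
c3: issue SUB r1<-Add2 | r0:Mul1,r1:Add2,r2:5,r3:8
c4: issue SUB r1<-Add3 | r0:Mul1,r1:Add3,r2:5,r3:8
c5: issue MUL r0<-Mul2 | r0:Mul2,r1:Add3,r2:5,r3:8
c6: CDB Mul1=40; stall | r0:Mul2,r1:Add3,r2:5,r3:8
c7: stall | r0:Mul2,r1:Add3,r2:5,r3:8
c8: CDB Add1=45; issue SUB r0<-Add1 | r0:Add1,r1:Add3,r2:5,r3:8
c9: stall | r0:Add1,r1:Add3,r2:5,r3:8
c10: CDB Add2=40; issue ADD r3<-Add2 | r0:Add1,r1:Add3,r2:5,r3:Add2
c11: issue MUL r0<-Mul1 | r0:Mul1,r1:Add3,r2:5,r3:Add2
c12: CDB Add3=-32 | r0:Mul1,r1:-32,r2:5,r3:Add2
c13: - | r0:Mul1,r1:-32,r2:5,r3:Add2
c14: CDB Add2=-64 | r0:Mul1,r1:-32,r2:5,r3:-64
c15: - | r0:Mul1,r1:-32,r2:5,r3:-64
c16: - | r0:Mul1,r1:-32,r2:5,r3:-64
c17: CDB Mul2=-1280 | r0:Mul1,r1:-32,r2:5,r3:-64
c18: - | r0:Mul1,r1:-32,r2:5,r3:-64
c19: CDB Add1=1288 | r0:Mul1,r1:-32,r2:5,r3:-64
c20: CDB Mul1=4096 | r0:4096,r1:-32,r2:5,r3:-64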